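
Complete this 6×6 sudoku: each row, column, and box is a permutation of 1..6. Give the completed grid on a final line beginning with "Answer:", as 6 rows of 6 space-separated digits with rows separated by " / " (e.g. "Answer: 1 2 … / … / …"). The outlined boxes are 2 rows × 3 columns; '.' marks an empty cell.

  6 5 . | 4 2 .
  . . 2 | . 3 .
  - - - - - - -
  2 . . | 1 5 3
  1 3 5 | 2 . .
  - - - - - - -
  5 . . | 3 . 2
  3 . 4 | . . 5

Step 1. [r6c4∈{6}] nothing but 6 survives at r6c4 ⇒ r6c4=6.
Step 2. [r4c5∈{4,6}] across col 5, 6 lands solely at r4c5, so r4c5=6.
Step 3. [r1c6∈{1}] r1c6's peers cover all but 1, so r1c6=1.
Step 4. [r5c3∈{1,6}] r5c3 is the only open cell in col 3 admitting 1 ⇒ r5c3=1.
Step 5. [r3c2∈{4,6}] r3c2 is the only open cell in row 3 admitting 4. So r3c2=4.
Step 6. [r6c2∈{2}] r6c2 has the single candidate 2, so r6c2=2.
Step 7. [r3c3∈{6}] r3c3's peers cover all but 6 ⇒ r3c3=6.
Step 8. [r2c1∈{4}] r2c1 has the single candidate 4. So r2c1=4.
Step 9. [r2c4∈{5}] only 5 remains possible at r2c4, so r2c4=5.
Step 10. [r2c6∈{6}] nothing but 6 survives at r2c6, so r2c6=6.
Step 11. [r5c5∈{4}] only 4 remains possible at r5c5 ⇒ r5c5=4.
Step 12. [r1c3∈{3}] r1c3's peers cover all but 3. So r1c3=3.
Step 13. [r5c2∈{6}] only 6 remains possible at r5c2. So r5c2=6.
Step 14. [r2c2∈{1}] r2c2 has the single candidate 1. So r2c2=1.
Step 15. [r4c6∈{4}] r4c6 is down to just 4 ⇒ r4c6=4.
Step 16. [r6c5∈{1}] r6c5 has the single candidate 1. So r6c5=1.

Answer: 6 5 3 4 2 1 / 4 1 2 5 3 6 / 2 4 6 1 5 3 / 1 3 5 2 6 4 / 5 6 1 3 4 2 / 3 2 4 6 1 5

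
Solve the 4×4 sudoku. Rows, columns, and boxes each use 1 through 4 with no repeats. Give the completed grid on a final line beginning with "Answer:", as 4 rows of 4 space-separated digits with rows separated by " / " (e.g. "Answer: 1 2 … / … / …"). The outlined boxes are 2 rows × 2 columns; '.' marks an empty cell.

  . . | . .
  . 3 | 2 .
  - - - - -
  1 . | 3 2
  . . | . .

Step 1. [r2c4∈{1,4}] r2c4 is the only open cell in row 2 admitting 1 ⇒ r2c4=1.
Step 2. [r4c4∈{4}] r4c4's peers cover all but 4. So r4c4=4.
Step 3. [r4c2∈{2}] nothing but 2 survives at r4c2, so r4c2=2.
Step 4. [r2c1∈{4}] only 4 remains possible at r2c1, so r2c1=4.
Step 5. [r1c1∈{2}] r1c1 is down to just 2. So r1c1=2.
Step 6. [r4c3∈{1}] only 1 remains possible at r4c3 ⇒ r4c3=1.
Step 7. [r4c1∈{3}] nothing but 3 survives at r4c1, so r4c1=3.
Step 8. [r3c2∈{4}] r3c2 is down to just 4. So r3c2=4.
Step 9. [r1c2∈{1}] r1c2 has the single candidate 1 ⇒ r1c2=1.
Step 10. [r1c3∈{4}] r1c3 has the single candidate 4. So r1c3=4.
Step 11. [r1c4∈{3}] r1c4 is down to just 3. So r1c4=3.

Answer: 2 1 4 3 / 4 3 2 1 / 1 4 3 2 / 3 2 1 4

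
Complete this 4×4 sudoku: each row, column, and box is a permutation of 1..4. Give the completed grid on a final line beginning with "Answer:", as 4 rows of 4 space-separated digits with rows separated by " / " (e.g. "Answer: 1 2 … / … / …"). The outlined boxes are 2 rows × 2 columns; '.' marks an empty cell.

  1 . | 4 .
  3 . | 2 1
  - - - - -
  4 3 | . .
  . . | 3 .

Step 1. [r4c1∈{2}] r4c1's peers cover all but 2. So r4c1=2.
Step 2. [r2c2∈{4}] r2c2's peers cover all but 4. So r2c2=4.
Step 3. [r3c4∈{2}] nothing but 2 survives at r3c4 ⇒ r3c4=2.
Step 4. [r3c3∈{1}] r3c3 is down to just 1, so r3c3=1.
Step 5. [r1c2∈{2}] nothing but 2 survives at r1c2. So r1c2=2.
Step 6. [r4c4∈{4}] nothing but 4 survives at r4c4, so r4c4=4.
Step 7. [r1c4∈{3}] nothing but 3 survives at r1c4, so r1c4=3.
Step 8. [r4c2∈{1}] nothing but 1 survives at r4c2 ⇒ r4c2=1.

Answer: 1 2 4 3 / 3 4 2 1 / 4 3 1 2 / 2 1 3 4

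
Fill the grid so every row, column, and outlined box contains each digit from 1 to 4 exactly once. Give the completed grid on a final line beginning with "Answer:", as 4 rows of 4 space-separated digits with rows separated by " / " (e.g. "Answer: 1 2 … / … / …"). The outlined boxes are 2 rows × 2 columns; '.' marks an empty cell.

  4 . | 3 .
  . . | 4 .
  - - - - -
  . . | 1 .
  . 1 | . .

Step 1. [r1c2∈{2}] nothing but 2 survives at r1c2, so r1c2=2.
Step 2. [r4c3∈{2}] r4c3 is down to just 2 ⇒ r4c3=2.
Step 3. [r4c1∈{3}] only 3 remains possible at r4c1 ⇒ r4c1=3.
Step 4. [r4c4∈{4}] nothing but 4 survives at r4c4. So r4c4=4.
Step 5. [r2c1∈{1}] r2c1 is down to just 1. So r2c1=1.
Step 6. [r2c4∈{2}] r2c4's peers cover all but 2 ⇒ r2c4=2.
Step 7. [r3c2∈{4}] r3c2 has the single candidate 4, so r3c2=4.
Step 8. [r2c2∈{3}] only 3 remains possible at r2c2, so r2c2=3.
Step 9. [r1c4∈{1}] r1c4's peers cover all but 1, so r1c4=1.
Step 10. [r3c1∈{2}] r3c1 is down to just 2, so r3c1=2.
Step 11. [r3c4∈{3}] r3c4 is down to just 3. So r3c4=3.

Answer: 4 2 3 1 / 1 3 4 2 / 2 4 1 3 / 3 1 2 4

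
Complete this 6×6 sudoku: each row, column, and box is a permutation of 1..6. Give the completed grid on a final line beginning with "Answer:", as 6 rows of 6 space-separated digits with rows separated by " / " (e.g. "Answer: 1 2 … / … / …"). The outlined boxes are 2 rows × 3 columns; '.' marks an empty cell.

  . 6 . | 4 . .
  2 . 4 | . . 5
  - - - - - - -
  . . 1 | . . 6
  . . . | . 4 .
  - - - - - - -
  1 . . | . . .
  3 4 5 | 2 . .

Step 1. [r5c3∈{2,6}] in box 5, 6 fits only at r5c3, so r5c3=6.
Step 2. [r1c3∈{3}] r1c3's peers cover all but 3 ⇒ r1c3=3.
Step 3. [r2c4∈{1,3,6}] r2c4 is the only open cell in col 4 admitting 6. So r2c4=6.
Step 4. [r6c6∈{1}] nothing but 1 survives at r6c6 ⇒ r6c6=1.
Step 5. [r4c3∈{2}] nothing but 2 survives at r4c3 ⇒ r4c3=2.
Step 6. [r4c6∈{3}] only 3 remains possible at r4c6, so r4c6=3.
Step 7. [r3c4∈{5}] only 5 remains possible at r3c4, so r3c4=5.
Step 8. [r1c5∈{1,2}] r1c5 is the only open cell in row 1 admitting 1. So r1c5=1.
Step 9. [r4c2∈{5}] nothing but 5 survives at r4c2. So r4c2=5.
Step 10. [r2c5∈{3}] r2c5's peers cover all but 3, so r2c5=3.
Step 11. [r5c4∈{3}] r5c4 has the single candidate 3 ⇒ r5c4=3.
Step 12. [r1c1∈{5}] r1c1 is down to just 5, so r1c1=5.
Step 13. [r3c5∈{2}] r3c5 is down to just 2, so r3c5=2.
Step 14. [r3c1∈{4}] nothing but 4 survives at r3c1. So r3c1=4.
Step 15. [r4c4∈{1}] only 1 remains possible at r4c4 ⇒ r4c4=1.
Step 16. [r4c1∈{6}] only 6 remains possible at r4c1. So r4c1=6.
Step 17. [r2c2∈{1}] only 1 remains possible at r2c2 ⇒ r2c2=1.
Step 18. [r5c5∈{5}] r5c5 has the single candidate 5. So r5c5=5.
Step 19. [r3c2∈{3}] nothing but 3 survives at r3c2. So r3c2=3.
Step 20. [r1c6∈{2}] r1c6 is down to just 2, so r1c6=2.
Step 21. [r6c5∈{6}] r6c5's peers cover all but 6 ⇒ r6c5=6.
Step 22. [r5c6∈{4}] nothing but 4 survives at r5c6 ⇒ r5c6=4.
Step 23. [r5c2∈{2}] only 2 remains possible at r5c2, so r5c2=2.

Answer: 5 6 3 4 1 2 / 2 1 4 6 3 5 / 4 3 1 5 2 6 / 6 5 2 1 4 3 / 1 2 6 3 5 4 / 3 4 5 2 6 1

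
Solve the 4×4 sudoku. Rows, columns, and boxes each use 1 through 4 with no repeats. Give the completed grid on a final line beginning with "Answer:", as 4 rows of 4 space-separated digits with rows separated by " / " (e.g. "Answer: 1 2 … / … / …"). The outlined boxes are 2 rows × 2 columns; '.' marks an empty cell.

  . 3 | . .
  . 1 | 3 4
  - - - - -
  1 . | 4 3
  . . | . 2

Step 1. [r1c3∈{1,2}] col 3 places 2 nowhere but r1c3. So r1c3=2.
Step 2. [r1c1∈{4}] only 4 remains possible at r1c1, so r1c1=4.
Step 3. [r3c2∈{2}] r3c2 has the single candidate 2. So r3c2=2.
Step 4. [r4c1∈{3}] r4c1 is down to just 3, so r4c1=3.
Step 5. [r2c1∈{2}] r2c1's peers cover all but 2 ⇒ r2c1=2.
Step 6. [r4c2∈{4}] r4c2 has the single candidate 4 ⇒ r4c2=4.
Step 7. [r4c3∈{1}] r4c3 is down to just 1. So r4c3=1.
Step 8. [r1c4∈{1}] r1c4 is down to just 1 ⇒ r1c4=1.

Answer: 4 3 2 1 / 2 1 3 4 / 1 2 4 3 / 3 4 1 2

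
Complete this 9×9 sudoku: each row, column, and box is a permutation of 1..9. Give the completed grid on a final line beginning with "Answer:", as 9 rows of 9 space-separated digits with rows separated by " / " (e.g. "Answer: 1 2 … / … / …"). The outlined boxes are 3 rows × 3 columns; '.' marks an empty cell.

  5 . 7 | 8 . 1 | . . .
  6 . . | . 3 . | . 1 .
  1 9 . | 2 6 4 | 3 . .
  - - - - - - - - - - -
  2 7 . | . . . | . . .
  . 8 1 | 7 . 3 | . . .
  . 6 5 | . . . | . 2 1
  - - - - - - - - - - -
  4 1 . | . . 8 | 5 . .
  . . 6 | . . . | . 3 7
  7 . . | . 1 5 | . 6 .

Step 1. [r6c6∈{9}] r6c6 is down to just 9. So r6c6=9.
Step 2. [r7c8∈{9}] nothing but 9 survives at r7c8. So r7c8=9.
Step 3. [r4c3∈{3,4,9}] in box 4, 4 fits only at r4c3, so r4c3=4.
Step 4. [r7c9∈{2}] r7c9 has the single candidate 2 ⇒ r7c9=2.
Step 5. [r1c8∈{4}] nothing but 4 survives at r1c8. So r1c8=4.
Step 6. [r9c3∈{2,3,8,9}] col 3 places 9 nowhere but r9c3 ⇒ r9c3=9.
Step 7. [r5c8∈{5}] r5c8's peers cover all but 5. So r5c8=5.
Step 8. [r4c8∈{8}] nothing but 8 survives at r4c8, so r4c8=8.
Step 9. [r6c4∈{4}] r6c4 has the single candidate 4. So r6c4=4.
Step 10. [r1c5∈{9}] r1c5's peers cover all but 9. So r1c5=9.
Step 11. [r9c2∈{2,3}] r9c2 is the only open cell in row 9 admitting 2. So r9c2=2.
Step 12. [r1c9∈{6}] nothing but 6 survives at r1c9, so r1c9=6.
Step 13. [r5c7∈{4,6,9}] in row 5, 6 fits only at r5c7. So r5c7=6.
Step 14. [r4c7∈{9}] only 9 remains possible at r4c7, so r4c7=9.
Step 15. [r7c4∈{3,6}] r7c4 is the only open cell in row 7 admitting 6 ⇒ r7c4=6.
Step 16. [r8c5∈{2,4}] 4 has one home in col 5: r8c5 ⇒ r8c5=4.
Step 17. [r2c9∈{5,8,9}] row 2 places 9 nowhere but r2c9 ⇒ r2c9=9.
Step 18. [r3c3∈{8}] r3c3 has the single candidate 8, so r3c3=8.
Step 19. [r2c7∈{2,7,8}] in row 2, 8 fits only at r2c7, so r2c7=8.
Step 20. [r5c9∈{4}] r5c9 is down to just 4 ⇒ r5c9=4.
Step 21. [r4c5∈{5}] nothing but 5 survives at r4c5, so r4c5=5.
Step 22. [r5c5∈{2}] r5c5 has the single candidate 2 ⇒ r5c5=2.
Step 23. [r3c8∈{7}] r3c8 has the single candidate 7, so r3c8=7.
Step 24. [r8c2∈{5}] nothing but 5 survives at r8c2, so r8c2=5.
Step 25. [r8c7∈{1}] only 1 remains possible at r8c7, so r8c7=1.
Step 26. [r7c3∈{3}] r7c3 is down to just 3, so r7c3=3.
Step 27. [r6c5∈{8}] nothing but 8 survives at r6c5. So r6c5=8.
Step 28. [r5c1∈{9}] r5c1's peers cover all but 9 ⇒ r5c1=9.
Step 29. [r6c7∈{7}] r6c7's peers cover all but 7 ⇒ r6c7=7.
Step 30. [r1c7∈{2}] r1c7 is down to just 2. So r1c7=2.
Step 31. [r9c7∈{4}] nothing but 4 survives at r9c7. So r9c7=4.
Step 32. [r2c3∈{2}] r2c3 has the single candidate 2, so r2c3=2.
Step 33. [r1c2∈{3}] only 3 remains possible at r1c2. So r1c2=3.
Step 34. [r7c5∈{7}] nothing but 7 survives at r7c5, so r7c5=7.
Step 35. [r2c2∈{4}] only 4 remains possible at r2c2, so r2c2=4.
Step 36. [r2c6∈{7}] r2c6 is down to just 7 ⇒ r2c6=7.
Step 37. [r2c4∈{5}] r2c4 is down to just 5, so r2c4=5.
Step 38. [r8c4∈{9}] nothing but 9 survives at r8c4. So r8c4=9.
Step 39. [r3c9∈{5}] only 5 remains possible at r3c9, so r3c9=5.
Step 40. [r4c4∈{1}] r4c4 is down to just 1. So r4c4=1.
Step 41. [r8c6∈{2}] r8c6 has the single candidate 2. So r8c6=2.
Step 42. [r9c9∈{8}] r9c9 is down to just 8 ⇒ r9c9=8.
Step 43. [r4c6∈{6}] r4c6's peers cover all but 6, so r4c6=6.
Step 44. [r8c1∈{8}] r8c1's peers cover all but 8. So r8c1=8.
Step 45. [r9c4∈{3}] r9c4 is down to just 3, so r9c4=3.
Step 46. [r4c9∈{3}] nothing but 3 survives at r4c9 ⇒ r4c9=3.
Step 47. [r6c1∈{3}] r6c1 has the single candidate 3, so r6c1=3.

Answer: 5 3 7 8 9 1 2 4 6 / 6 4 2 5 3 7 8 1 9 / 1 9 8 2 6 4 3 7 5 / 2 7 4 1 5 6 9 8 3 / 9 8 1 7 2 3 6 5 4 / 3 6 5 4 8 9 7 2 1 / 4 1 3 6 7 8 5 9 2 / 8 5 6 9 4 2 1 3 7 / 7 2 9 3 1 5 4 6 8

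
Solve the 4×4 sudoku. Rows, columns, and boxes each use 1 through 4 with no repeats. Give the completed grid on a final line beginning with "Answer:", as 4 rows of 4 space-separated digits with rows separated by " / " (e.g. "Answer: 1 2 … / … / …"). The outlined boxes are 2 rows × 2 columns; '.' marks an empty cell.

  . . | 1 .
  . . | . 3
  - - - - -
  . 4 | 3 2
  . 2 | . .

Step 1. [r1c1∈{2,3,4}] in row 1, 2 fits only at r1c1, so r1c1=2.
Step 2. [r3c1∈{1}] nothing but 1 survives at r3c1. So r3c1=1.
Step 3. [r4c3∈{4}] only 4 remains possible at r4c3 ⇒ r4c3=4.
Step 4. [r1c2∈{3}] nothing but 3 survives at r1c2. So r1c2=3.
Step 5. [r2c3∈{2}] r2c3 is down to just 2. So r2c3=2.
Step 6. [r2c2∈{1}] only 1 remains possible at r2c2. So r2c2=1.
Step 7. [r4c1∈{3}] r4c1 has the single candidate 3. So r4c1=3.
Step 8. [r2c1∈{4}] r2c1's peers cover all but 4. So r2c1=4.
Step 9. [r1c4∈{4}] only 4 remains possible at r1c4. So r1c4=4.
Step 10. [r4c4∈{1}] r4c4 is down to just 1, so r4c4=1.

Answer: 2 3 1 4 / 4 1 2 3 / 1 4 3 2 / 3 2 4 1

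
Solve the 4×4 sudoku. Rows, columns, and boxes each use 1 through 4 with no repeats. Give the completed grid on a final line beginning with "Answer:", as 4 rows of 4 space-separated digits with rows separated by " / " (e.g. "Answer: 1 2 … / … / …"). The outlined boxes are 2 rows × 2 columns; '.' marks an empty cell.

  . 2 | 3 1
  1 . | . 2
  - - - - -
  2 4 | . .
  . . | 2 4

Step 1. [r4c2∈{1,3}] row 4 places 1 nowhere but r4c2, so r4c2=1.
Step 2. [r4c1∈{3}] only 3 remains possible at r4c1, so r4c1=3.
Step 3. [r2c3∈{4}] nothing but 4 survives at r2c3. So r2c3=4.
Step 4. [r3c3∈{1}] r3c3's peers cover all but 1 ⇒ r3c3=1.
Step 5. [r2c2∈{3}] nothing but 3 survives at r2c2, so r2c2=3.
Step 6. [r1c1∈{4}] r1c1's peers cover all but 4. So r1c1=4.
Step 7. [r3c4∈{3}] r3c4 is down to just 3. So r3c4=3.

Answer: 4 2 3 1 / 1 3 4 2 / 2 4 1 3 / 3 1 2 4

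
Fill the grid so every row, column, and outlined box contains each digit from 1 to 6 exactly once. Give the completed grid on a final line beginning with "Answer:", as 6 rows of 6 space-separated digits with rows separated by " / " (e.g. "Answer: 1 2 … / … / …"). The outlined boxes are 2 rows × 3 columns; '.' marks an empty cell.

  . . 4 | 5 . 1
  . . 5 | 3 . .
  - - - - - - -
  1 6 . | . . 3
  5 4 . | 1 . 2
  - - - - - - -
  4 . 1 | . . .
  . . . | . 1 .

Step 1. [r6c3∈{2,3,6}] across col 3, 6 lands solely at r6c3, so r6c3=6.
Step 2. [r5c5∈{2,3,5,6}] 3 has one home in col 5: r5c5. So r5c5=3.
Step 3. [r3c4∈{4}] r3c4's peers cover all but 4 ⇒ r3c4=4.
Step 4. [r2c5∈{2,4,6}] col 5 places 4 nowhere but r2c5, so r2c5=4.
Step 5. [r1c5∈{2,6}] col 5 places 2 nowhere but r1c5. So r1c5=2.
Step 6. [r6c4∈{2}] r6c4's peers cover all but 2. So r6c4=2.
Step 7. [r1c2∈{3}] nothing but 3 survives at r1c2 ⇒ r1c2=3.
Step 8. [r5c2∈{2,5}] across row 5, 2 lands solely at r5c2. So r5c2=2.
Step 9. [r2c6∈{6}] r2c6 is down to just 6. So r2c6=6.
Step 10. [r6c2∈{5}] nothing but 5 survives at r6c2. So r6c2=5.
Step 11. [r4c5∈{6}] only 6 remains possible at r4c5 ⇒ r4c5=6.
Step 12. [r5c6∈{5}] nothing but 5 survives at r5c6. So r5c6=5.
Step 13. [r6c1∈{3}] r6c1 is down to just 3, so r6c1=3.
Step 14. [r4c3∈{3}] only 3 remains possible at r4c3 ⇒ r4c3=3.
Step 15. [r3c5∈{5}] r3c5 has the single candidate 5, so r3c5=5.
Step 16. [r2c1∈{2}] only 2 remains possible at r2c1. So r2c1=2.
Step 17. [r2c2∈{1}] r2c2's peers cover all but 1. So r2c2=1.
Step 18. [r5c4∈{6}] r5c4 is down to just 6. So r5c4=6.
Step 19. [r1c1∈{6}] r1c1's peers cover all but 6. So r1c1=6.
Step 20. [r3c3∈{2}] r3c3's peers cover all but 2 ⇒ r3c3=2.
Step 21. [r6c6∈{4}] r6c6 has the single candidate 4. So r6c6=4.

Answer: 6 3 4 5 2 1 / 2 1 5 3 4 6 / 1 6 2 4 5 3 / 5 4 3 1 6 2 / 4 2 1 6 3 5 / 3 5 6 2 1 4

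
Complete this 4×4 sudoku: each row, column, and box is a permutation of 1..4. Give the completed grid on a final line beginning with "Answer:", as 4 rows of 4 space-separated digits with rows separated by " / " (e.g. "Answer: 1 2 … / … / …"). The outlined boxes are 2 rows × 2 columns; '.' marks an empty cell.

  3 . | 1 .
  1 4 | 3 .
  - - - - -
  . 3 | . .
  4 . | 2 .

Step 1. [r1c4∈{2,4}] in row 1, 4 fits only at r1c4, so r1c4=4.
Step 2. [r3c4∈{1}] r3c4 has the single candidate 1 ⇒ r3c4=1.
Step 3. [r2c4∈{2}] r2c4's peers cover all but 2. So r2c4=2.
Step 4. [r3c3∈{4}] r3c3 is down to just 4, so r3c3=4.
Step 5. [r3c1∈{2}] r3c1 has the single candidate 2 ⇒ r3c1=2.
Step 6. [r4c4∈{3}] r4c4's peers cover all but 3, so r4c4=3.
Step 7. [r4c2∈{1}] r4c2 has the single candidate 1, so r4c2=1.
Step 8. [r1c2∈{2}] r1c2 is down to just 2 ⇒ r1c2=2.

Answer: 3 2 1 4 / 1 4 3 2 / 2 3 4 1 / 4 1 2 3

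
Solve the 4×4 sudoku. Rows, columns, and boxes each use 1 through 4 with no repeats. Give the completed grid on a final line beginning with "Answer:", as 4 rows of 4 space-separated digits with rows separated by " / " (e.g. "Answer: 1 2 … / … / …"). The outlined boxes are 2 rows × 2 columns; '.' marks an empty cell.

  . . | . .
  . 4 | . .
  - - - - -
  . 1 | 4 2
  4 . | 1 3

Step 1. [r1c2∈{2,3}] in col 2, 3 fits only at r1c2 ⇒ r1c2=3.
Step 2. [r1c3∈{2}] nothing but 2 survives at r1c3 ⇒ r1c3=2.
Step 3. [r1c1∈{1}] nothing but 1 survives at r1c1 ⇒ r1c1=1.
Step 4. [r2c4∈{1}] r2c4 has the single candidate 1, so r2c4=1.
Step 5. [r4c2∈{2}] r4c2's peers cover all but 2. So r4c2=2.
Step 6. [r3c1∈{3}] r3c1's peers cover all but 3 ⇒ r3c1=3.
Step 7. [r2c3∈{3}] r2c3's peers cover all but 3, so r2c3=3.
Step 8. [r1c4∈{4}] r1c4's peers cover all but 4 ⇒ r1c4=4.
Step 9. [r2c1∈{2}] r2c1's peers cover all but 2. So r2c1=2.

Answer: 1 3 2 4 / 2 4 3 1 / 3 1 4 2 / 4 2 1 3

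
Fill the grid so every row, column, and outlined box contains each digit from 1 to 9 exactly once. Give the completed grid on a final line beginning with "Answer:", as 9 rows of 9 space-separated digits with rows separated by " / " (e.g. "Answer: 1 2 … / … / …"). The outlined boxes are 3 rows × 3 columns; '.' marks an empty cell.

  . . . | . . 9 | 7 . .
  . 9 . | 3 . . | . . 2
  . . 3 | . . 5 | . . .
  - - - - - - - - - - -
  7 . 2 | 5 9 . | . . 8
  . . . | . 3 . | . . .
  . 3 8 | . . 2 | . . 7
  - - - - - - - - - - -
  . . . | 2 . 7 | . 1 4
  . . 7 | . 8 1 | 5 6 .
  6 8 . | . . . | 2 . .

Step 1. [r9c3∈{1,4,5,9}] 1 has one home in row 9: r9c3, so r9c3=1.
Step 2. [r3c2∈{1,2,4,6,7}] across col 2, 7 lands solely at r3c2 ⇒ r3c2=7.
Step 3. [r7c2∈{5}] r7c2's peers cover all but 5, so r7c2=5.
Step 4. [r5c4∈{1,4,6,7,8}] 7 has one home in row 5: r5c4, so r5c4=7.
Step 5. [r7c7∈{3,8,9}] in row 7, 8 fits only at r7c7, so r7c7=8.
Step 6. [r7c5∈{6}] r7c5 is down to just 6, so r7c5=6.
Step 7. [r4c7∈{1,3,4,6}] r4c7 is the only open cell in col 7 admitting 3, so r4c7=3.
Step 8. [r4c8∈{4}] nothing but 4 survives at r4c8, so r4c8=4.
Step 9. [r4c2∈{1,6}] r4c2 is the only open cell in row 4 admitting 1. So r4c2=1.
Step 10. [r4c6∈{6}] r4c6 is down to just 6 ⇒ r4c6=6.
Step 11. [r6c7∈{1,6,9}] in row 6, 6 fits only at r6c7 ⇒ r6c7=6.
Step 12. [r2c3∈{4,5,6}] in row 2, 6 fits only at r2c3. So r2c3=6.
Step 13. [r7c3∈{9}] r7c3's peers cover all but 9 ⇒ r7c3=9.
Step 14. [r9c6∈{3,4}] r9c6 is the only open cell in col 6 admitting 3, so r9c6=3.
Step 15. [r9c9∈{9}] only 9 remains possible at r9c9 ⇒ r9c9=9.
Step 16. [r9c4∈{4}] r9c4 has the single candidate 4 ⇒ r9c4=4.
Step 17. [r6c4∈{1}] r6c4 is down to just 1 ⇒ r6c4=1.
Step 18. [r6c5∈{4}] only 4 remains possible at r6c5. So r6c5=4.
Step 19. [r1c8∈{3,5,8}] r1c8 is the only open cell in col 8 admitting 3 ⇒ r1c8=3.
Step 20. [r2c6∈{4,8}] in col 6, 4 fits only at r2c6 ⇒ r2c6=4.
Step 21. [r2c7∈{1}] r2c7 has the single candidate 1. So r2c7=1.
Step 22. [r5c7∈{9}] nothing but 9 survives at r5c7 ⇒ r5c7=9.
Step 23. [r6c8∈{5}] r6c8's peers cover all but 5, so r6c8=5.
Step 24. [r2c1∈{5,8}] 5 has one home in row 2: r2c1 ⇒ r2c1=5.
Step 25. [r5c1∈{4}] r5c1 has the single candidate 4, so r5c1=4.
Step 26. [r8c2∈{2,4}] 4 has one home in row 8: r8c2, so r8c2=4.
Step 27. [r1c2∈{2}] r1c2 has the single candidate 2. So r1c2=2.
Step 28. [r3c9∈{6}] r3c9 is down to just 6, so r3c9=6.
Step 29. [r3c4∈{8}] r3c4's peers cover all but 8, so r3c4=8.
Step 30. [r1c5∈{1}] r1c5's peers cover all but 1. So r1c5=1.
Step 31. [r7c1∈{3}] r7c1's peers cover all but 3. So r7c1=3.
Step 32. [r5c8∈{2}] r5c8's peers cover all but 2 ⇒ r5c8=2.
Step 33. [r3c1∈{1}] r3c1 has the single candidate 1 ⇒ r3c1=1.
Step 34. [r1c4∈{6}] nothing but 6 survives at r1c4 ⇒ r1c4=6.
Step 35. [r5c3∈{5}] r5c3 is down to just 5. So r5c3=5.
Step 36. [r8c1∈{2}] only 2 remains possible at r8c1 ⇒ r8c1=2.
Step 37. [r9c8∈{7}] r9c8's peers cover all but 7. So r9c8=7.
Step 38. [r8c4∈{9}] only 9 remains possible at r8c4, so r8c4=9.
Step 39. [r9c5∈{5}] r9c5 is down to just 5. So r9c5=5.
Step 40. [r5c6∈{8}] nothing but 8 survives at r5c6 ⇒ r5c6=8.
Step 41. [r3c8∈{9}] r3c8 is down to just 9, so r3c8=9.
Step 42. [r3c7∈{4}] nothing but 4 survives at r3c7, so r3c7=4.
Step 43. [r8c9∈{3}] only 3 remains possible at r8c9 ⇒ r8c9=3.
Step 44. [r3c5∈{2}] r3c5 has the single candidate 2, so r3c5=2.
Step 45. [r2c5∈{7}] r2c5 has the single candidate 7, so r2c5=7.
Step 46. [r1c3∈{4}] r1c3's peers cover all but 4 ⇒ r1c3=4.
Step 47. [r1c1∈{8}] r1c1 has the single candidate 8, so r1c1=8.
Step 48. [r1c9∈{5}] r1c9 is down to just 5. So r1c9=5.
Step 49. [r2c8∈{8}] only 8 remains possible at r2c8. So r2c8=8.
Step 50. [r6c1∈{9}] nothing but 9 survives at r6c1, so r6c1=9.
Step 51. [r5c2∈{6}] r5c2's peers cover all but 6 ⇒ r5c2=6.
Step 52. [r5c9∈{1}] nothing but 1 survives at r5c9 ⇒ r5c9=1.

Answer: 8 2 4 6 1 9 7 3 5 / 5 9 6 3 7 4 1 8 2 / 1 7 3 8 2 5 4 9 6 / 7 1 2 5 9 6 3 4 8 / 4 6 5 7 3 8 9 2 1 / 9 3 8 1 4 2 6 5 7 / 3 5 9 2 6 7 8 1 4 / 2 4 7 9 8 1 5 6 3 / 6 8 1 4 5 3 2 7 9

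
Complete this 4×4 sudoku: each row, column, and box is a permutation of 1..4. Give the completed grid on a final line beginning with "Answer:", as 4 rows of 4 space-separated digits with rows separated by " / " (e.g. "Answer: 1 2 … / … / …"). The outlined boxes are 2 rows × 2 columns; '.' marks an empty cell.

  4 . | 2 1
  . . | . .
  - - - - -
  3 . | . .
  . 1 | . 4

Step 1. [r4c1∈{2}] r4c1 is down to just 2. So r4c1=2.
Step 2. [r2c4∈{3}] r2c4 has the single candidate 3 ⇒ r2c4=3.
Step 3. [r2c3∈{4}] r2c3 is down to just 4. So r2c3=4.
Step 4. [r4c3∈{3}] only 3 remains possible at r4c3. So r4c3=3.
Step 5. [r3c2∈{4}] only 4 remains possible at r3c2. So r3c2=4.
Step 6. [r3c4∈{2}] r3c4 is down to just 2. So r3c4=2.
Step 7. [r3c3∈{1}] r3c3 is down to just 1. So r3c3=1.
Step 8. [r2c1∈{1}] r2c1 has the single candidate 1 ⇒ r2c1=1.
Step 9. [r1c2∈{3}] nothing but 3 survives at r1c2, so r1c2=3.
Step 10. [r2c2∈{2}] nothing but 2 survives at r2c2. So r2c2=2.

Answer: 4 3 2 1 / 1 2 4 3 / 3 4 1 2 / 2 1 3 4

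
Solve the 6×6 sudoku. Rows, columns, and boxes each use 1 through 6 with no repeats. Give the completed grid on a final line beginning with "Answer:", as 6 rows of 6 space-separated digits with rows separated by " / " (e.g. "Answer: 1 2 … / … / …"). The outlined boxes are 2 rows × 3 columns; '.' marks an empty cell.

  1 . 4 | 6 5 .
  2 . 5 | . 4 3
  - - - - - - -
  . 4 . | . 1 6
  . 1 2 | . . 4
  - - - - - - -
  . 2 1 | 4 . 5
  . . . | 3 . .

Step 1. [r4c1∈{3,5,6}] row 4 places 6 nowhere but r4c1, so r4c1=6.
Step 2. [r3c1∈{3,5}] 5 has one home in box 3: r3c1 ⇒ r3c1=5.
Step 3. [r6c5∈{2,6}] across col 5, 2 lands solely at r6c5. So r6c5=2.
Step 4. [r6c3∈{6}] only 6 remains possible at r6c3 ⇒ r6c3=6.
Step 5. [r5c1∈{3}] nothing but 3 survives at r5c1. So r5c1=3.
Step 6. [r4c5∈{3}] nothing but 3 survives at r4c5 ⇒ r4c5=3.
Step 7. [r1c2∈{3}] r1c2 has the single candidate 3 ⇒ r1c2=3.
Step 8. [r6c6∈{1}] r6c6's peers cover all but 1 ⇒ r6c6=1.
Step 9. [r2c2∈{6}] r2c2 is down to just 6 ⇒ r2c2=6.
Step 10. [r3c4∈{2}] only 2 remains possible at r3c4, so r3c4=2.
Step 11. [r6c2∈{5}] r6c2 has the single candidate 5 ⇒ r6c2=5.
Step 12. [r6c1∈{4}] nothing but 4 survives at r6c1, so r6c1=4.
Step 13. [r3c3∈{3}] r3c3's peers cover all but 3, so r3c3=3.
Step 14. [r5c5∈{6}] only 6 remains possible at r5c5, so r5c5=6.
Step 15. [r2c4∈{1}] r2c4 is down to just 1 ⇒ r2c4=1.
Step 16. [r1c6∈{2}] nothing but 2 survives at r1c6, so r1c6=2.
Step 17. [r4c4∈{5}] nothing but 5 survives at r4c4. So r4c4=5.

Answer: 1 3 4 6 5 2 / 2 6 5 1 4 3 / 5 4 3 2 1 6 / 6 1 2 5 3 4 / 3 2 1 4 6 5 / 4 5 6 3 2 1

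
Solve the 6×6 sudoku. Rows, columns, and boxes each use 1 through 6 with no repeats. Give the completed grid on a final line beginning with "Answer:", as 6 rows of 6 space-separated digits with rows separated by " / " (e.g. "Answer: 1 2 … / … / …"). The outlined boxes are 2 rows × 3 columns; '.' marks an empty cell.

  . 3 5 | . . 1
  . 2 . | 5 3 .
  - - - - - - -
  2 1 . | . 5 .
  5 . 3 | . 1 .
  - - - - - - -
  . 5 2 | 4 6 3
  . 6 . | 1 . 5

Step 1. [r3c3∈{4,6}] in box 3, 6 fits only at r3c3 ⇒ r3c3=6.
Step 2. [r1c5∈{2,4}] col 5 places 4 nowhere but r1c5, so r1c5=4.
Step 3. [r2c6∈{6}] r2c6 has the single candidate 6, so r2c6=6.
Step 4. [r6c3∈{4}] r6c3's peers cover all but 4 ⇒ r6c3=4.
Step 5. [r4c6∈{2,4}] in col 6, 2 fits only at r4c6, so r4c6=2.
Step 6. [r2c3∈{1}] r2c3 is down to just 1, so r2c3=1.
Step 7. [r4c4∈{6}] nothing but 6 survives at r4c4, so r4c4=6.
Step 8. [r4c2∈{4}] nothing but 4 survives at r4c2. So r4c2=4.
Step 9. [r3c4∈{3}] r3c4 is down to just 3 ⇒ r3c4=3.
Step 10. [r5c1∈{1}] r5c1's peers cover all but 1. So r5c1=1.
Step 11. [r6c1∈{3}] nothing but 3 survives at r6c1. So r6c1=3.
Step 12. [r3c6∈{4}] r3c6 has the single candidate 4. So r3c6=4.
Step 13. [r1c1∈{6}] nothing but 6 survives at r1c1, so r1c1=6.
Step 14. [r2c1∈{4}] r2c1's peers cover all but 4. So r2c1=4.
Step 15. [r1c4∈{2}] nothing but 2 survives at r1c4 ⇒ r1c4=2.
Step 16. [r6c5∈{2}] r6c5's peers cover all but 2. So r6c5=2.

Answer: 6 3 5 2 4 1 / 4 2 1 5 3 6 / 2 1 6 3 5 4 / 5 4 3 6 1 2 / 1 5 2 4 6 3 / 3 6 4 1 2 5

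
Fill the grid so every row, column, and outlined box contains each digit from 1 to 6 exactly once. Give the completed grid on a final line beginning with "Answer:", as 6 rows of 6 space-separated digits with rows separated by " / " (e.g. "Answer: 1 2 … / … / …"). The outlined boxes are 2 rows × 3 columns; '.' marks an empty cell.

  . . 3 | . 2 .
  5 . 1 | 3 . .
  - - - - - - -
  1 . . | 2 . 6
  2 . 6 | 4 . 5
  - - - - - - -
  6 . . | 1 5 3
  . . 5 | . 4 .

Step 1. [r2c2∈{2,4,6}] in row 2, 2 fits only at r2c2. So r2c2=2.
Step 2. [r5c2∈{4}] r5c2 has the single candidate 4. So r5c2=4.
Step 3. [r4c2∈{3}] only 3 remains possible at r4c2 ⇒ r4c2=3.
Step 4. [r1c6∈{1,4}] row 1 places 1 nowhere but r1c6, so r1c6=1.
Step 5. [r1c2∈{6}] r1c2 has the single candidate 6. So r1c2=6.
Step 6. [r3c3∈{4}] only 4 remains possible at r3c3, so r3c3=4.
Step 7. [r6c6∈{2}] r6c6 has the single candidate 2. So r6c6=2.
Step 8. [r3c2∈{5}] nothing but 5 survives at r3c2, so r3c2=5.
Step 9. [r3c5∈{3}] nothing but 3 survives at r3c5. So r3c5=3.
Step 10. [r2c6∈{4}] only 4 remains possible at r2c6, so r2c6=4.
Step 11. [r2c5∈{6}] r2c5's peers cover all but 6, so r2c5=6.
Step 12. [r1c4∈{5}] nothing but 5 survives at r1c4, so r1c4=5.
Step 13. [r4c5∈{1}] nothing but 1 survives at r4c5 ⇒ r4c5=1.
Step 14. [r6c2∈{1}] only 1 remains possible at r6c2, so r6c2=1.
Step 15. [r1c1∈{4}] r1c1 has the single candidate 4, so r1c1=4.
Step 16. [r6c1∈{3}] r6c1's peers cover all but 3 ⇒ r6c1=3.
Step 17. [r6c4∈{6}] r6c4's peers cover all but 6, so r6c4=6.
Step 18. [r5c3∈{2}] nothing but 2 survives at r5c3 ⇒ r5c3=2.

Answer: 4 6 3 5 2 1 / 5 2 1 3 6 4 / 1 5 4 2 3 6 / 2 3 6 4 1 5 / 6 4 2 1 5 3 / 3 1 5 6 4 2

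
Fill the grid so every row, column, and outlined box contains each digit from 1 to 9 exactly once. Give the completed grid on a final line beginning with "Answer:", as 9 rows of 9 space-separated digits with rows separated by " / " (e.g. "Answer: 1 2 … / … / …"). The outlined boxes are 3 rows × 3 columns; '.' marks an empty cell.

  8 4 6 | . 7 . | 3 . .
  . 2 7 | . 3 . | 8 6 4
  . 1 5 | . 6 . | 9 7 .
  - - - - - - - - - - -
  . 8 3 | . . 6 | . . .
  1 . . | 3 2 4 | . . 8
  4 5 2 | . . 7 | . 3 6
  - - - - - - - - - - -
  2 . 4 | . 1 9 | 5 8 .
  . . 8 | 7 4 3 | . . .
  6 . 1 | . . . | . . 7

Step 1. [r3c9∈{2}] r3c9 has the single candidate 2. So r3c9=2.
Step 2. [r1c4∈{1,2,5,9}] across row 1, 9 lands solely at r1c4, so r1c4=9.
Step 3. [r8c2∈{9}] only 9 remains possible at r8c2 ⇒ r8c2=9.
Step 4. [r4c9∈{1,5,9}] col 9 places 9 nowhere but r4c9. So r4c9=9.
Step 5. [r9c4∈{2,5,8}] col 4 places 2 nowhere but r9c4. So r9c4=2.
Step 6. [r6c7∈{1}] r6c7 is down to just 1, so r6c7=1.
Step 7. [r4c5∈{5}] r4c5 is down to just 5 ⇒ r4c5=5.
Step 8. [r1c9∈{1,5}] in col 9, 5 fits only at r1c9. So r1c9=5.
Step 9. [r4c1∈{7}] r4c1 is down to just 7. So r4c1=7.
Step 10. [r9c5∈{8}] only 8 remains possible at r9c5 ⇒ r9c5=8.
Step 11. [r2c4∈{1,5}] across col 4, 5 lands solely at r2c4 ⇒ r2c4=5.
Step 12. [r1c8∈{1}] r1c8's peers cover all but 1, so r1c8=1.
Step 13. [r8c8∈{2}] r8c8 is down to just 2 ⇒ r8c8=2.
Step 14. [r9c7∈{4}] r9c7 is down to just 4. So r9c7=4.
Step 15. [r3c4∈{4,8}] 4 has one home in row 3: r3c4, so r3c4=4.
Step 16. [r7c9∈{3}] r7c9's peers cover all but 3. So r7c9=3.
Step 17. [r8c7∈{6}] r8c7 is down to just 6 ⇒ r8c7=6.
Step 18. [r2c1∈{9}] r2c1 has the single candidate 9. So r2c1=9.
Step 19. [r9c2∈{3}] r9c2's peers cover all but 3, so r9c2=3.
Step 20. [r1c6∈{2}] r1c6 has the single candidate 2, so r1c6=2.
Step 21. [r4c4∈{1}] nothing but 1 survives at r4c4. So r4c4=1.
Step 22. [r4c7∈{2}] nothing but 2 survives at r4c7. So r4c7=2.
Step 23. [r9c6∈{5}] r9c6 has the single candidate 5 ⇒ r9c6=5.
Step 24. [r5c3∈{9}] r5c3's peers cover all but 9. So r5c3=9.
Step 25. [r3c6∈{8}] r3c6 has the single candidate 8, so r3c6=8.
Step 26. [r7c2∈{7}] r7c2 has the single candidate 7. So r7c2=7.
Step 27. [r2c6∈{1}] only 1 remains possible at r2c6, so r2c6=1.
Step 28. [r6c5∈{9}] r6c5 is down to just 9. So r6c5=9.
Step 29. [r5c8∈{5}] r5c8 has the single candidate 5. So r5c8=5.
Step 30. [r4c8∈{4}] r4c8's peers cover all but 4 ⇒ r4c8=4.
Step 31. [r8c1∈{5}] nothing but 5 survives at r8c1. So r8c1=5.
Step 32. [r7c4∈{6}] r7c4 has the single candidate 6. So r7c4=6.
Step 33. [r3c1∈{3}] r3c1 has the single candidate 3, so r3c1=3.
Step 34. [r9c8∈{9}] r9c8 has the single candidate 9 ⇒ r9c8=9.
Step 35. [r5c2∈{6}] r5c2's peers cover all but 6, so r5c2=6.
Step 36. [r8c9∈{1}] only 1 remains possible at r8c9 ⇒ r8c9=1.
Step 37. [r6c4∈{8}] r6c4 has the single candidate 8, so r6c4=8.
Step 38. [r5c7∈{7}] nothing but 7 survives at r5c7 ⇒ r5c7=7.

Answer: 8 4 6 9 7 2 3 1 5 / 9 2 7 5 3 1 8 6 4 / 3 1 5 4 6 8 9 7 2 / 7 8 3 1 5 6 2 4 9 / 1 6 9 3 2 4 7 5 8 / 4 5 2 8 9 7 1 3 6 / 2 7 4 6 1 9 5 8 3 / 5 9 8 7 4 3 6 2 1 / 6 3 1 2 8 5 4 9 7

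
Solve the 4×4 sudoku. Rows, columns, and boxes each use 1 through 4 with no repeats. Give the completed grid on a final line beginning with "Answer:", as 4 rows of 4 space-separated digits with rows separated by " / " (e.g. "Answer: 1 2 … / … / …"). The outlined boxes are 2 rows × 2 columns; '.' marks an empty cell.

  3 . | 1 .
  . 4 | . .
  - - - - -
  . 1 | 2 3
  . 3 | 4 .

Step 1. [r2c4∈{2}] nothing but 2 survives at r2c4 ⇒ r2c4=2.
Step 2. [r1c4∈{4}] r1c4's peers cover all but 4 ⇒ r1c4=4.
Step 3. [r4c4∈{1}] only 1 remains possible at r4c4, so r4c4=1.
Step 4. [r4c1∈{2}] r4c1 is down to just 2 ⇒ r4c1=2.
Step 5. [r3c1∈{4}] r3c1's peers cover all but 4. So r3c1=4.
Step 6. [r1c2∈{2}] r1c2 has the single candidate 2, so r1c2=2.
Step 7. [r2c3∈{3}] r2c3's peers cover all but 3, so r2c3=3.
Step 8. [r2c1∈{1}] only 1 remains possible at r2c1. So r2c1=1.

Answer: 3 2 1 4 / 1 4 3 2 / 4 1 2 3 / 2 3 4 1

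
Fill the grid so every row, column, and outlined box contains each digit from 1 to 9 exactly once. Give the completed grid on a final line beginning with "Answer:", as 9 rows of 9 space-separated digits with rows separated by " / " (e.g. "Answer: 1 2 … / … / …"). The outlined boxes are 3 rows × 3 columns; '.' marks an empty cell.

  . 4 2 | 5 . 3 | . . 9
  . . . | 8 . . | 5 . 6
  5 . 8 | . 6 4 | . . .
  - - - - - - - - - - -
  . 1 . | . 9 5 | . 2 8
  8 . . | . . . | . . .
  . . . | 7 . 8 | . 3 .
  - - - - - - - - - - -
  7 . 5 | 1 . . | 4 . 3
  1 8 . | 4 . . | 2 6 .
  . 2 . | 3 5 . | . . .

Step 1. [r5c8∈{1,4,5,7,9}] r5c8 is the only open cell in col 8 admitting 5, so r5c8=5.
Step 2. [r2c3∈{1,3,7,9}] 1 has one home in col 3: r2c3, so r2c3=1.
Step 3. [r5c6∈{1,2,6}] across col 6, 1 lands solely at r5c6 ⇒ r5c6=1.
Step 4. [r8c5∈{7}] r8c5 is down to just 7. So r8c5=7.
Step 5. [r2c5∈{2}] r2c5 is down to just 2 ⇒ r2c5=2.
Step 6. [r6c5∈{4}] r6c5 is down to just 4, so r6c5=4.
Step 7. [r4c4∈{6}] r4c4 is down to just 6. So r4c4=6.
Step 8. [r4c7∈{7}] r4c7's peers cover all but 7. So r4c7=7.
Step 9. [r1c8∈{1,7,8}] across row 1, 7 lands solely at r1c8. So r1c8=7.
Step 10. [r5c3∈{3,4,6,7,9}] r5c3 is the only open cell in col 3 admitting 7, so r5c3=7.
Step 11. [r3c8∈{1}] only 1 remains possible at r3c8. So r3c8=1.
Step 12. [r8c6∈{9}] r8c6's peers cover all but 9 ⇒ r8c6=9.
Step 13. [r9c6∈{6}] r9c6 has the single candidate 6, so r9c6=6.
Step 14. [r6c3∈{6,9}] col 3 places 6 nowhere but r6c3 ⇒ r6c3=6.
Step 15. [r9c3∈{4,9}] in col 3, 9 fits only at r9c3, so r9c3=9.
Step 16. [r3c2∈{3,7,9}] r3c2 is the only open cell in row 3 admitting 7. So r3c2=7.
Step 17. [r6c9∈{1}] only 1 remains possible at r6c9, so r6c9=1.
Step 18. [r6c7∈{9}] nothing but 9 survives at r6c7, so r6c7=9.
Step 19. [r4c3∈{3,4}] across col 3, 4 lands solely at r4c3. So r4c3=4.
Step 20. [r5c2∈{3,9}] in row 5, 9 fits only at r5c2. So r5c2=9.
Step 21. [r9c8∈{8}] r9c8 is down to just 8, so r9c8=8.
Step 22. [r2c2∈{3}] r2c2 has the single candidate 3, so r2c2=3.
Step 23. [r7c8∈{9}] r7c8 has the single candidate 9 ⇒ r7c8=9.
Step 24. [r3c9∈{2}] r3c9's peers cover all but 2 ⇒ r3c9=2.
Step 25. [r5c7∈{6}] r5c7 has the single candidate 6. So r5c7=6.
Step 26. [r6c2∈{5}] r6c2 has the single candidate 5. So r6c2=5.
Step 27. [r4c1∈{3}] r4c1's peers cover all but 3 ⇒ r4c1=3.
Step 28. [r1c7∈{8}] r1c7 has the single candidate 8. So r1c7=8.
Step 29. [r1c5∈{1}] r1c5 is down to just 1, so r1c5=1.
Step 30. [r7c2∈{6}] nothing but 6 survives at r7c2. So r7c2=6.
Step 31. [r3c7∈{3}] only 3 remains possible at r3c7 ⇒ r3c7=3.
Step 32. [r8c9∈{5}] r8c9's peers cover all but 5. So r8c9=5.
Step 33. [r2c6∈{7}] only 7 remains possible at r2c6. So r2c6=7.
Step 34. [r3c4∈{9}] r3c4 has the single candidate 9. So r3c4=9.
Step 35. [r7c6∈{2}] r7c6 is down to just 2, so r7c6=2.
Step 36. [r5c5∈{3}] r5c5's peers cover all but 3 ⇒ r5c5=3.
Step 37. [r7c5∈{8}] r7c5 is down to just 8. So r7c5=8.
Step 38. [r5c9∈{4}] nothing but 4 survives at r5c9, so r5c9=4.
Step 39. [r6c1∈{2}] r6c1's peers cover all but 2 ⇒ r6c1=2.
Step 40. [r9c9∈{7}] nothing but 7 survives at r9c9, so r9c9=7.
Step 41. [r2c8∈{4}] nothing but 4 survives at r2c8 ⇒ r2c8=4.
Step 42. [r1c1∈{6}] r1c1's peers cover all but 6 ⇒ r1c1=6.
Step 43. [r5c4∈{2}] r5c4's peers cover all but 2, so r5c4=2.
Step 44. [r8c3∈{3}] r8c3's peers cover all but 3, so r8c3=3.
Step 45. [r9c1∈{4}] r9c1 is down to just 4. So r9c1=4.
Step 46. [r2c1∈{9}] r2c1's peers cover all but 9 ⇒ r2c1=9.
Step 47. [r9c7∈{1}] r9c7's peers cover all but 1. So r9c7=1.

Answer: 6 4 2 5 1 3 8 7 9 / 9 3 1 8 2 7 5 4 6 / 5 7 8 9 6 4 3 1 2 / 3 1 4 6 9 5 7 2 8 / 8 9 7 2 3 1 6 5 4 / 2 5 6 7 4 8 9 3 1 / 7 6 5 1 8 2 4 9 3 / 1 8 3 4 7 9 2 6 5 / 4 2 9 3 5 6 1 8 7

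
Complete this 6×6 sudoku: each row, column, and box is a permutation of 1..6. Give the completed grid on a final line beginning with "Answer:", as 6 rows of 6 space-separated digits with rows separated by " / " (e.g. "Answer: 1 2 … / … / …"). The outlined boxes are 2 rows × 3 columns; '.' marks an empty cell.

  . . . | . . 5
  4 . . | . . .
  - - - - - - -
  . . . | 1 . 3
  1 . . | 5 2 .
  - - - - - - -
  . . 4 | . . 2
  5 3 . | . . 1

Step 1. [r2c6∈{6}] nothing but 6 survives at r2c6. So r2c6=6.
Step 2. [r3c5∈{4,6}] in box 4, 6 fits only at r3c5 ⇒ r3c5=6.
Step 3. [r1c1∈{2,3,6}] in col 1, 3 fits only at r1c1. So r1c1=3.
Step 4. [r6c3∈{2,6}] r6c3 is the only open cell in row 6 admitting 2, so r6c3=2.
Step 5. [r5c2∈{1,6}] 1 has one home in row 5: r5c2, so r5c2=1.
Step 6. [r3c2∈{2,4,5}] row 3 places 4 nowhere but r3c2. So r3c2=4.
Step 7. [r2c2∈{2,5}] 5 has one home in col 2: r2c2, so r2c2=5.
Step 8. [r6c4∈{4,6}] row 6 places 6 nowhere but r6c4. So r6c4=6.
Step 9. [r5c4∈{3}] r5c4 has the single candidate 3. So r5c4=3.
Step 10. [r1c2∈{2,6}] 2 has one home in col 2: r1c2, so r1c2=2.
Step 11. [r2c3∈{1}] r2c3 has the single candidate 1. So r2c3=1.
Step 12. [r1c4∈{4}] r1c4 is down to just 4. So r1c4=4.
Step 13. [r1c3∈{6}] r1c3's peers cover all but 6. So r1c3=6.
Step 14. [r4c2∈{6}] r4c2 has the single candidate 6 ⇒ r4c2=6.
Step 15. [r2c4∈{2}] only 2 remains possible at r2c4 ⇒ r2c4=2.
Step 16. [r5c1∈{6}] r5c1's peers cover all but 6. So r5c1=6.
Step 17. [r6c5∈{4}] r6c5's peers cover all but 4, so r6c5=4.
Step 18. [r1c5∈{1}] r1c5 has the single candidate 1. So r1c5=1.
Step 19. [r2c5∈{3}] r2c5 is down to just 3, so r2c5=3.
Step 20. [r5c5∈{5}] nothing but 5 survives at r5c5, so r5c5=5.
Step 21. [r4c6∈{4}] only 4 remains possible at r4c6 ⇒ r4c6=4.
Step 22. [r3c3∈{5}] r3c3's peers cover all but 5, so r3c3=5.
Step 23. [r4c3∈{3}] only 3 remains possible at r4c3 ⇒ r4c3=3.
Step 24. [r3c1∈{2}] only 2 remains possible at r3c1 ⇒ r3c1=2.

Answer: 3 2 6 4 1 5 / 4 5 1 2 3 6 / 2 4 5 1 6 3 / 1 6 3 5 2 4 / 6 1 4 3 5 2 / 5 3 2 6 4 1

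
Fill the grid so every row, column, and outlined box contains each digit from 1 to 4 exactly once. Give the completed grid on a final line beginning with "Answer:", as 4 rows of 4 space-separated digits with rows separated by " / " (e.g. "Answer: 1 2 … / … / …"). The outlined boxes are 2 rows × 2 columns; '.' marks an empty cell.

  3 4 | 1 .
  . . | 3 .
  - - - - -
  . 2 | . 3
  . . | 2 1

Step 1. [r2c1∈{1,2}] across col 1, 2 lands solely at r2c1 ⇒ r2c1=2.
Step 2. [r4c1∈{4}] nothing but 4 survives at r4c1 ⇒ r4c1=4.
Step 3. [r4c2∈{3}] nothing but 3 survives at r4c2 ⇒ r4c2=3.
Step 4. [r3c3∈{4}] r3c3 has the single candidate 4 ⇒ r3c3=4.
Step 5. [r3c1∈{1}] nothing but 1 survives at r3c1. So r3c1=1.
Step 6. [r2c4∈{4}] only 4 remains possible at r2c4. So r2c4=4.
Step 7. [r1c4∈{2}] r1c4 has the single candidate 2. So r1c4=2.
Step 8. [r2c2∈{1}] r2c2 has the single candidate 1, so r2c2=1.

Answer: 3 4 1 2 / 2 1 3 4 / 1 2 4 3 / 4 3 2 1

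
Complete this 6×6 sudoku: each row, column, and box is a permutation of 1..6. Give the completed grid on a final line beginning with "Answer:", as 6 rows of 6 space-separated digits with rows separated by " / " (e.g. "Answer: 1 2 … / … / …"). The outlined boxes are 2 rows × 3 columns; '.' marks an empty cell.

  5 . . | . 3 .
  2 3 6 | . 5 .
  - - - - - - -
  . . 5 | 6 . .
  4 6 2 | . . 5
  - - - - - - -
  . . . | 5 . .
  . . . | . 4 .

Step 1. [r3c2∈{1}] r3c2 is down to just 1. So r3c2=1.
Step 2. [r1c6∈{1,2,4,6}] in row 1, 6 fits only at r1c6, so r1c6=6.
Step 3. [r1c3∈{1,4}] r1c3 is the only open cell in box 1 admitting 1 ⇒ r1c3=1.
Step 4. [r6c3∈{3}] r6c3's peers cover all but 3, so r6c3=3.
Step 5. [r5c5∈{1,2,6}] r5c5 is the only open cell in col 5 admitting 6. So r5c5=6.
Step 6. [r5c6∈{1,2,3}] across row 5, 3 lands solely at r5c6 ⇒ r5c6=3.
Step 7. [r5c2∈{2,4}] r5c2 is the only open cell in row 5 admitting 2, so r5c2=2.
Step 8. [r3c6∈{2,4}] row 3 places 4 nowhere but r3c6 ⇒ r3c6=4.
Step 9. [r2c4∈{1,4}] row 2 places 4 nowhere but r2c4, so r2c4=4.
Step 10. [r6c6∈{1,2}] r6c6 is the only open cell in col 6 admitting 2. So r6c6=2.
Step 11. [r6c4∈{1}] nothing but 1 survives at r6c4. So r6c4=1.
Step 12. [r5c1∈{1}] only 1 remains possible at r5c1, so r5c1=1.
Step 13. [r1c4∈{2}] r1c4 has the single candidate 2, so r1c4=2.
Step 14. [r6c1∈{6}] nothing but 6 survives at r6c1. So r6c1=6.
Step 15. [r2c6∈{1}] r2c6 has the single candidate 1. So r2c6=1.
Step 16. [r3c1∈{3}] r3c1 has the single candidate 3. So r3c1=3.
Step 17. [r5c3∈{4}] r5c3 has the single candidate 4 ⇒ r5c3=4.
Step 18. [r4c5∈{1}] nothing but 1 survives at r4c5, so r4c5=1.
Step 19. [r1c2∈{4}] nothing but 4 survives at r1c2, so r1c2=4.
Step 20. [r6c2∈{5}] nothing but 5 survives at r6c2, so r6c2=5.
Step 21. [r4c4∈{3}] only 3 remains possible at r4c4. So r4c4=3.
Step 22. [r3c5∈{2}] only 2 remains possible at r3c5. So r3c5=2.

Answer: 5 4 1 2 3 6 / 2 3 6 4 5 1 / 3 1 5 6 2 4 / 4 6 2 3 1 5 / 1 2 4 5 6 3 / 6 5 3 1 4 2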